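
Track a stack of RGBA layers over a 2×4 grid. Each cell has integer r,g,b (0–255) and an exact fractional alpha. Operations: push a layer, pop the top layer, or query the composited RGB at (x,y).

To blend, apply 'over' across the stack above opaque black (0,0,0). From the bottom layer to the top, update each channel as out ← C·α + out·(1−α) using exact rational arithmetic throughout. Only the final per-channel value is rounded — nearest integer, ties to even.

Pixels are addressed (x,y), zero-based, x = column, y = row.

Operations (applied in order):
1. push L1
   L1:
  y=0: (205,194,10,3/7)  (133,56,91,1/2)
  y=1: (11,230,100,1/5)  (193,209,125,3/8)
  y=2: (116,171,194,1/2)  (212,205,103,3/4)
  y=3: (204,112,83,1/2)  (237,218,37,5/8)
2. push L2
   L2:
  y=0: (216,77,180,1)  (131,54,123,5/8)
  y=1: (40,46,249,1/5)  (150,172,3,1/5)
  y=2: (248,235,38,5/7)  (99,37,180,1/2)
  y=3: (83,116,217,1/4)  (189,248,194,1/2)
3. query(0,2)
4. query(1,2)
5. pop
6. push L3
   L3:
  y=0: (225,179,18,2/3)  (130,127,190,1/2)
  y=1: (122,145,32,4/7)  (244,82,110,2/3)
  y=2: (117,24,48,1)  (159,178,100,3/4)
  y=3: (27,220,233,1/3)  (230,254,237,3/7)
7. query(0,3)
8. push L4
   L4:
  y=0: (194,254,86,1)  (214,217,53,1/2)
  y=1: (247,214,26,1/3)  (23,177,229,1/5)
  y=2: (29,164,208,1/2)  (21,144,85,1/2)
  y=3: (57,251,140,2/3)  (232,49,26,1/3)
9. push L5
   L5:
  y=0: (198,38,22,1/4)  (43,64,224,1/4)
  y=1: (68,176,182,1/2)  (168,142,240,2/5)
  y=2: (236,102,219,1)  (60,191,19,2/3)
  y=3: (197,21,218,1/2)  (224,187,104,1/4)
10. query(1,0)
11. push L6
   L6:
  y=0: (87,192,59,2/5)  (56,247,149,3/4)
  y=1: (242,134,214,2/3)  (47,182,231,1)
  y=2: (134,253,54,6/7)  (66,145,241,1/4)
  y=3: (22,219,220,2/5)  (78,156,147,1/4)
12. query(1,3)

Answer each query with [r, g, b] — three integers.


query (0,2) [L1,L2] — begin 0,0,0
after L1 α=1/2: [58, 171/2, 97]
after L2 α=5/7: [1356/7, 1346/7, 384/7]
= [194, 192, 55]

(1,2) stack=L1,L2; from [0,0,0]:
+L1 (α=3/4) → [159, 615/4, 309/4]
+L2 (α=1/2) → [129, 763/8, 1029/8]
rounded: [129, 95, 129]

(0,3) stack=L1,L3; from [0,0,0]:
after L1 α=1/2: [102, 56, 83/2]
after L3 α=1/3: [77, 332/3, 316/3]
= [77, 111, 105]

at x=1,y=0 over L1,L3,L4,L5:
+L1 (α=1/2) → [133/2, 28, 91/2]
+L3 (α=1/2) → [393/4, 155/2, 471/4]
+L4 (α=1/2) → [1249/8, 589/4, 683/8]
+L5 (α=1/4) → [4091/32, 2023/16, 3841/32]
= [128, 126, 120]

query (1,3) [L1,L3,L4,L5,L6] — begin 0,0,0
+L1 (α=5/8) → [1185/8, 545/4, 185/8]
+L3 (α=3/7) → [2565/14, 1307/7, 1607/14]
+L4 (α=1/3) → [4189/21, 2957/21, 1789/21]
+L5 (α=1/4) → [5757/28, 2133/14, 2517/28]
+L6 (α=1/4) → [19455/112, 8583/56, 11667/112]
= [174, 153, 104]


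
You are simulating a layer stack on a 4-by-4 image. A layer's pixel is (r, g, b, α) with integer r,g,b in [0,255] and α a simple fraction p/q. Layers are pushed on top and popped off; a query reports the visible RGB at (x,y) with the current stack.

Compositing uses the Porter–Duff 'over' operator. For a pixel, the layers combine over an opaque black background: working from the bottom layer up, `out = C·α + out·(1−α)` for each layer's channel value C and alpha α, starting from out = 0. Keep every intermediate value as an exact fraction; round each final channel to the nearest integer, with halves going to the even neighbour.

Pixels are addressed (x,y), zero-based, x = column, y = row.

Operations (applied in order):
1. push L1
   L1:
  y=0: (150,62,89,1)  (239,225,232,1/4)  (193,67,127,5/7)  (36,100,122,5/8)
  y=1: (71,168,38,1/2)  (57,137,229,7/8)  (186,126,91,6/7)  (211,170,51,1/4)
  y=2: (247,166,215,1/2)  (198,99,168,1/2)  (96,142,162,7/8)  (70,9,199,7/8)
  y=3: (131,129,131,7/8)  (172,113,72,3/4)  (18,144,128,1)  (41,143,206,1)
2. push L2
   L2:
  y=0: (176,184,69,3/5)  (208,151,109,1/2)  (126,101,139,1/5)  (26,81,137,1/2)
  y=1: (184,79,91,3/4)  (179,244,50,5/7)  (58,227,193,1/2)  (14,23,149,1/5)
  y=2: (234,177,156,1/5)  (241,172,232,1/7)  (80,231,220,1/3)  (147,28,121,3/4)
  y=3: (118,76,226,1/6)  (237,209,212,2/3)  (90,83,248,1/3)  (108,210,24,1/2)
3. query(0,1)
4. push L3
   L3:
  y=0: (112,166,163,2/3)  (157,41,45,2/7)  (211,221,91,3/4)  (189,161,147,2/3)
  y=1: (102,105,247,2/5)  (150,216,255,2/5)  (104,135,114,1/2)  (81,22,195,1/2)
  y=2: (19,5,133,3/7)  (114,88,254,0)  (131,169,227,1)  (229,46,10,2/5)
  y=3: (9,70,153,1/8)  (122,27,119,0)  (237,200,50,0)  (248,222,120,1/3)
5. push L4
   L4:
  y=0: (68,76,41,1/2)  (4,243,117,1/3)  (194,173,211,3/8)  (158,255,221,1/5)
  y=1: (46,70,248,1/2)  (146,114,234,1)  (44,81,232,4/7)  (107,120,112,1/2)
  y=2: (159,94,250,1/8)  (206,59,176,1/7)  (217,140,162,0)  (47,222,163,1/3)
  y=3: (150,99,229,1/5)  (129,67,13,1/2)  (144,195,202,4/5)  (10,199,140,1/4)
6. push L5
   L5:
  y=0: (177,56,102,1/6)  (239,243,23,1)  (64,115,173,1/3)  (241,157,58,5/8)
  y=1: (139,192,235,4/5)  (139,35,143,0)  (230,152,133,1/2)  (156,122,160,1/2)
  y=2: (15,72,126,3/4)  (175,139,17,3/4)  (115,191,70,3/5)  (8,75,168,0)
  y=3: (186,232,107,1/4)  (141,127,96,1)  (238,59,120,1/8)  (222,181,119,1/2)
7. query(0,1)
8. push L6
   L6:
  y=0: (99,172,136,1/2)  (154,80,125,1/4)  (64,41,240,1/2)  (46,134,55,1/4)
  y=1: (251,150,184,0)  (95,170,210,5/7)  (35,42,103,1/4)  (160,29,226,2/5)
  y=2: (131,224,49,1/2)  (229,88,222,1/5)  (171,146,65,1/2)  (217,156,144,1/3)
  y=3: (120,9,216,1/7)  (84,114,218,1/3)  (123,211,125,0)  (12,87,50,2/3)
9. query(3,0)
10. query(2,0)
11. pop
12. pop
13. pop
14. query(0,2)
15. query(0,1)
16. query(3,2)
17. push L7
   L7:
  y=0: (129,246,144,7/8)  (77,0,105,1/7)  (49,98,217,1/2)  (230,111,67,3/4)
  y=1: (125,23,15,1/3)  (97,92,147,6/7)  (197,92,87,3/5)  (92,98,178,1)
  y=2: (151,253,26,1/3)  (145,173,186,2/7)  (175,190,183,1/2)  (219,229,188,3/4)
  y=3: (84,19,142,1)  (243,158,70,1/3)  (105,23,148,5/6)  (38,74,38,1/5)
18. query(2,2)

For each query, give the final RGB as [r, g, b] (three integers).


at x=0,y=1 over L1,L2:
L1 α=1/2: [71/2, 84, 19]
L2 α=3/4: [1175/8, 321/4, 73]
→ [147, 80, 73]

at x=0,y=1 over L1,L2,L3,L4,L5:
+L1 (α=1/2) → [71/2, 84, 19]
+L2 (α=3/4) → [1175/8, 321/4, 73]
+L3 (α=2/5) → [5157/40, 1803/20, 713/5]
+L4 (α=1/2) → [6997/80, 3203/40, 1953/10]
+L5 (α=4/5) → [51477/400, 33923/200, 11353/50]
= [129, 170, 227]

(3,0) stack=L1,L2,L3,L4,L5,L6; from [0,0,0]:
L1 α=5/8: [45/2, 125/2, 305/4]
L2 α=1/2: [97/4, 287/4, 853/8]
L3 α=2/3: [1609/12, 525/4, 3205/24]
L4 α=1/5: [2083/15, 156, 4531/30]
L5 α=5/8: [2027/10, 1253/8, 7431/80]
L6 α=1/4: [6541/40, 4831/32, 26693/320]
→ [164, 151, 83]

query (2,0) [L1,L2,L3,L4,L5,L6] — begin 0,0,0
+L1 (α=5/7) → [965/7, 335/7, 635/7]
+L2 (α=1/5) → [4742/35, 2047/35, 3513/35]
+L3 (α=3/4) → [26897/140, 6313/35, 3267/35]
+L4 (α=3/8) → [43193/224, 4973/28, 3849/28]
+L5 (α=1/3) → [16787/112, 6583/42, 6271/42]
+L6 (α=1/2) → [23955/224, 8305/84, 16351/84]
→ [107, 99, 195]

at x=0,y=2 over L1,L2,L3:
after L1 α=1/2: [247/2, 83, 215/2]
after L2 α=1/5: [728/5, 509/5, 586/5]
after L3 α=3/7: [3197/35, 2111/35, 4339/35]
rounded: [91, 60, 124]

(0,1) stack=L1,L2,L3; from [0,0,0]:
L1 α=1/2: [71/2, 84, 19]
L2 α=3/4: [1175/8, 321/4, 73]
L3 α=2/5: [5157/40, 1803/20, 713/5]
= [129, 90, 143]

(3,2) stack=L1,L2,L3; from [0,0,0]:
+L1 (α=7/8) → [245/4, 63/8, 1393/8]
+L2 (α=3/4) → [2009/16, 735/32, 4297/32]
+L3 (α=2/5) → [2671/16, 5149/160, 13531/160]
= [167, 32, 85]

(2,2) stack=L1,L2,L3,L7; from [0,0,0]:
after L1 α=7/8: [84, 497/4, 567/4]
after L2 α=1/3: [248/3, 959/6, 1007/6]
after L3 α=1: [131, 169, 227]
after L7 α=1/2: [153, 359/2, 205]
= [153, 180, 205]


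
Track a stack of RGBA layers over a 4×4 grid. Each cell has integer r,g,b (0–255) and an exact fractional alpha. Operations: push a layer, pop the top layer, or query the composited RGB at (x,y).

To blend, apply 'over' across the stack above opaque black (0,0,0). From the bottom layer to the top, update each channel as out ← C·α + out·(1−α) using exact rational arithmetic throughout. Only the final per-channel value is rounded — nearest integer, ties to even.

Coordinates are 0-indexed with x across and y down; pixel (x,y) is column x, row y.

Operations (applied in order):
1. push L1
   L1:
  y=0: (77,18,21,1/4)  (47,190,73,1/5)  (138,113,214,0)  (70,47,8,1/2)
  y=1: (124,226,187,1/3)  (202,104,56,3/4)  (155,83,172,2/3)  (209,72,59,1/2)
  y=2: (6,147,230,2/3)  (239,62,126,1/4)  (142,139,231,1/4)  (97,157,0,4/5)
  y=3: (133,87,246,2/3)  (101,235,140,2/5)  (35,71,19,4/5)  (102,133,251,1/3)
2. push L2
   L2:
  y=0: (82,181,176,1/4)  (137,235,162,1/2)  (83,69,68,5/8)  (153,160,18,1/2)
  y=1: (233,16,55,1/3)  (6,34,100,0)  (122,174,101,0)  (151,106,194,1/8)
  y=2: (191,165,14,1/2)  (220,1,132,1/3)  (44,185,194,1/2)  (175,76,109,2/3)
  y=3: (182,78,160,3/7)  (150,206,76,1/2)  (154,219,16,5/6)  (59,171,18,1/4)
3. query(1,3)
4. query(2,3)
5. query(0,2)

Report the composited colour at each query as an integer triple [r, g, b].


at x=1,y=3 over L1,L2:
+L1 (α=2/5) → [202/5, 94, 56]
+L2 (α=1/2) → [476/5, 150, 66]
rounded: [95, 150, 66]

query (2,3) [L1,L2] — begin 0,0,0
+L1 (α=4/5) → [28, 284/5, 76/5]
+L2 (α=5/6) → [133, 5759/30, 238/15]
rounded: [133, 192, 16]

at x=0,y=2 over L1,L2:
+L1 (α=2/3) → [4, 98, 460/3]
+L2 (α=1/2) → [195/2, 263/2, 251/3]
→ [98, 132, 84]


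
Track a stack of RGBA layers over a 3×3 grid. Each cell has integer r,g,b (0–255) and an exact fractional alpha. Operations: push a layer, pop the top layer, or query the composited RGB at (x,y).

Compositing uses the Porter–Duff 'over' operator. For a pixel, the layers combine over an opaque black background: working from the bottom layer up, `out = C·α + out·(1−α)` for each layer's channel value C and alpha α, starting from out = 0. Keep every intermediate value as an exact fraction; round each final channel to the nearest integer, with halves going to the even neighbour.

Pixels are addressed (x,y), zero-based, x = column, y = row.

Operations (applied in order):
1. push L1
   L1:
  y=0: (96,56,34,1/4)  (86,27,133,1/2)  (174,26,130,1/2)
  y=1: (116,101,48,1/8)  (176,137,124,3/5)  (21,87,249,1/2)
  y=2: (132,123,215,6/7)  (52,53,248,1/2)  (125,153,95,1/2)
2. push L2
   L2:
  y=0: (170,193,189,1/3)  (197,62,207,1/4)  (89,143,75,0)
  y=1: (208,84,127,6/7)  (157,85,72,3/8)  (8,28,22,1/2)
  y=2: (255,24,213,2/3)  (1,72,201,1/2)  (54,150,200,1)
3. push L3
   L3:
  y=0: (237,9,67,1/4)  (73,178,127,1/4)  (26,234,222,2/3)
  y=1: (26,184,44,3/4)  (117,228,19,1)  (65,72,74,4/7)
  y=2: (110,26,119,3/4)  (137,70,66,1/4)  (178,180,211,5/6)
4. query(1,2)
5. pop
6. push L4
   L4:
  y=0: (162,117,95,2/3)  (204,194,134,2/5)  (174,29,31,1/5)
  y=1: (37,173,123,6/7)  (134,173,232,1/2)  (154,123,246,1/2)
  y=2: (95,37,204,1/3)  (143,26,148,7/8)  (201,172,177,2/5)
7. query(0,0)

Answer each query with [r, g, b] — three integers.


(1,2) stack=L1,L2,L3; from [0,0,0]:
after L1 α=1/2: [26, 53/2, 124]
after L2 α=1/2: [27/2, 197/4, 325/2]
after L3 α=1/4: [355/8, 871/16, 1107/8]
= [44, 54, 138]

at x=0,y=0 over L1,L2,L4:
after L1 α=1/4: [24, 14, 17/2]
after L2 α=1/3: [218/3, 221/3, 206/3]
after L4 α=2/3: [1190/9, 923/9, 776/9]
→ [132, 103, 86]


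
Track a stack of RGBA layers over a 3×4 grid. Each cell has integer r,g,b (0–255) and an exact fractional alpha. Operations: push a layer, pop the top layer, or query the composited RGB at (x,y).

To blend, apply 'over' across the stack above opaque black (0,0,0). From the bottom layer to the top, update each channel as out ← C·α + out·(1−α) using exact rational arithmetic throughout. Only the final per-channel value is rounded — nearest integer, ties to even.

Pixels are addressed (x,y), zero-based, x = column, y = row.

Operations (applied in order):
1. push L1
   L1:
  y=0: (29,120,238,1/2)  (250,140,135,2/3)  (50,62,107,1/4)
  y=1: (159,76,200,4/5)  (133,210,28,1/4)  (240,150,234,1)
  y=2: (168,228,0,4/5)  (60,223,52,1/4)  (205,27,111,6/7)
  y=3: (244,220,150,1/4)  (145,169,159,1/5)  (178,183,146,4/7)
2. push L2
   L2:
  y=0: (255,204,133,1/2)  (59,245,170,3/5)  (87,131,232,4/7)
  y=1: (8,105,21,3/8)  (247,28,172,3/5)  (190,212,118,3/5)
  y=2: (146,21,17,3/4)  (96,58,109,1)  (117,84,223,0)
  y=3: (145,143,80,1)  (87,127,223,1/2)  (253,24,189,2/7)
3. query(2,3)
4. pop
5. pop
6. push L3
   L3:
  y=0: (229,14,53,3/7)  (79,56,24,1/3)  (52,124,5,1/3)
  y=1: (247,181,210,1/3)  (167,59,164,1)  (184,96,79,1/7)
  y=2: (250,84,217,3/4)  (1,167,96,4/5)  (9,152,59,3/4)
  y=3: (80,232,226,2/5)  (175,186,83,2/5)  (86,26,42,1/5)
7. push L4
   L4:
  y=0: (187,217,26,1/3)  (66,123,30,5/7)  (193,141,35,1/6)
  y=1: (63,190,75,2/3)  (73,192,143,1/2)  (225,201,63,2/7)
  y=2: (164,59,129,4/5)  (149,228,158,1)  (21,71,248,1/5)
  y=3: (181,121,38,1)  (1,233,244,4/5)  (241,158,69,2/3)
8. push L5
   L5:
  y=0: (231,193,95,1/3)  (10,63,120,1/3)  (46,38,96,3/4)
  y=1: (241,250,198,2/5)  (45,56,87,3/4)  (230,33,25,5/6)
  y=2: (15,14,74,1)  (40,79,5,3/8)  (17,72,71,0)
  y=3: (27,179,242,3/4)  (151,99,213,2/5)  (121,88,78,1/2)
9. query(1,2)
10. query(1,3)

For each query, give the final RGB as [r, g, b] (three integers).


(2,3) stack=L1,L2; from [0,0,0]:
after L1 α=4/7: [712/7, 732/7, 584/7]
after L2 α=2/7: [7102/49, 3996/49, 5566/49]
= [145, 82, 114]

query (1,2) [L3,L4,L5] — begin 0,0,0
+L3 (α=4/5) → [4/5, 668/5, 384/5]
+L4 (α=1) → [149, 228, 158]
+L5 (α=3/8) → [865/8, 1377/8, 805/8]
= [108, 172, 101]

(1,3) stack=L3,L4,L5; from [0,0,0]:
after L3 α=2/5: [70, 372/5, 166/5]
after L4 α=4/5: [74/5, 5032/25, 5046/25]
after L5 α=2/5: [1732/25, 20046/125, 25788/125]
rounded: [69, 160, 206]


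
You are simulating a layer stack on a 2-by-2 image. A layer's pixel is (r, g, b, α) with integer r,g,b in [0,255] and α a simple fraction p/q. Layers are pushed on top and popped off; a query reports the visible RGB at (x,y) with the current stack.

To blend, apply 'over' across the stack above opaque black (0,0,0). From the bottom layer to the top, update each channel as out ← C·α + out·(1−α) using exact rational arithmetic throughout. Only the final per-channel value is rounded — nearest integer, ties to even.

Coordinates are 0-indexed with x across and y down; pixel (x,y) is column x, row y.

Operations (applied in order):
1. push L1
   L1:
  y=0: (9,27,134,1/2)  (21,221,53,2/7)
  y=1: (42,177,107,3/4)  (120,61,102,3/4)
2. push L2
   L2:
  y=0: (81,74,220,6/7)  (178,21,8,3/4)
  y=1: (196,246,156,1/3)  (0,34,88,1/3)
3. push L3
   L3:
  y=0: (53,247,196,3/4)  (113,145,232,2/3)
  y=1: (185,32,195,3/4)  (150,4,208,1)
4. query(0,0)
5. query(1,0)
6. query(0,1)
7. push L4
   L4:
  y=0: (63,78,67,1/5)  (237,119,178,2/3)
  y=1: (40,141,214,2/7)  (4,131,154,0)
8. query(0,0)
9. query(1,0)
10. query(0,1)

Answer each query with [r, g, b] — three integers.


(0,0) stack=L1,L2,L3; from [0,0,0]:
+L1 (α=1/2) → [9/2, 27/2, 67]
+L2 (α=6/7) → [981/14, 915/14, 1387/7]
+L3 (α=3/4) → [3207/56, 11289/56, 5503/28]
→ [57, 202, 197]

query (1,0) [L1,L2,L3] — begin 0,0,0
L1 α=2/7: [6, 442/7, 106/7]
L2 α=3/4: [135, 883/28, 137/14]
L3 α=2/3: [361/3, 3001/28, 2211/14]
= [120, 107, 158]

(0,1) stack=L1,L2,L3; from [0,0,0]:
after L1 α=3/4: [63/2, 531/4, 321/4]
after L2 α=1/3: [259/3, 341/2, 211/2]
after L3 α=3/4: [481/3, 533/8, 1381/8]
rounded: [160, 67, 173]

(0,0) stack=L1,L2,L3,L4; from [0,0,0]:
+L1 (α=1/2) → [9/2, 27/2, 67]
+L2 (α=6/7) → [981/14, 915/14, 1387/7]
+L3 (α=3/4) → [3207/56, 11289/56, 5503/28]
+L4 (α=1/5) → [4089/70, 12381/70, 5972/35]
rounded: [58, 177, 171]

query (1,0) [L1,L2,L3,L4] — begin 0,0,0
+L1 (α=2/7) → [6, 442/7, 106/7]
+L2 (α=3/4) → [135, 883/28, 137/14]
+L3 (α=2/3) → [361/3, 3001/28, 2211/14]
+L4 (α=2/3) → [1783/9, 9665/84, 7195/42]
= [198, 115, 171]

at x=0,y=1 over L1,L2,L3,L4:
after L1 α=3/4: [63/2, 531/4, 321/4]
after L2 α=1/3: [259/3, 341/2, 211/2]
after L3 α=3/4: [481/3, 533/8, 1381/8]
after L4 α=2/7: [2645/21, 703/8, 10329/56]
→ [126, 88, 184]


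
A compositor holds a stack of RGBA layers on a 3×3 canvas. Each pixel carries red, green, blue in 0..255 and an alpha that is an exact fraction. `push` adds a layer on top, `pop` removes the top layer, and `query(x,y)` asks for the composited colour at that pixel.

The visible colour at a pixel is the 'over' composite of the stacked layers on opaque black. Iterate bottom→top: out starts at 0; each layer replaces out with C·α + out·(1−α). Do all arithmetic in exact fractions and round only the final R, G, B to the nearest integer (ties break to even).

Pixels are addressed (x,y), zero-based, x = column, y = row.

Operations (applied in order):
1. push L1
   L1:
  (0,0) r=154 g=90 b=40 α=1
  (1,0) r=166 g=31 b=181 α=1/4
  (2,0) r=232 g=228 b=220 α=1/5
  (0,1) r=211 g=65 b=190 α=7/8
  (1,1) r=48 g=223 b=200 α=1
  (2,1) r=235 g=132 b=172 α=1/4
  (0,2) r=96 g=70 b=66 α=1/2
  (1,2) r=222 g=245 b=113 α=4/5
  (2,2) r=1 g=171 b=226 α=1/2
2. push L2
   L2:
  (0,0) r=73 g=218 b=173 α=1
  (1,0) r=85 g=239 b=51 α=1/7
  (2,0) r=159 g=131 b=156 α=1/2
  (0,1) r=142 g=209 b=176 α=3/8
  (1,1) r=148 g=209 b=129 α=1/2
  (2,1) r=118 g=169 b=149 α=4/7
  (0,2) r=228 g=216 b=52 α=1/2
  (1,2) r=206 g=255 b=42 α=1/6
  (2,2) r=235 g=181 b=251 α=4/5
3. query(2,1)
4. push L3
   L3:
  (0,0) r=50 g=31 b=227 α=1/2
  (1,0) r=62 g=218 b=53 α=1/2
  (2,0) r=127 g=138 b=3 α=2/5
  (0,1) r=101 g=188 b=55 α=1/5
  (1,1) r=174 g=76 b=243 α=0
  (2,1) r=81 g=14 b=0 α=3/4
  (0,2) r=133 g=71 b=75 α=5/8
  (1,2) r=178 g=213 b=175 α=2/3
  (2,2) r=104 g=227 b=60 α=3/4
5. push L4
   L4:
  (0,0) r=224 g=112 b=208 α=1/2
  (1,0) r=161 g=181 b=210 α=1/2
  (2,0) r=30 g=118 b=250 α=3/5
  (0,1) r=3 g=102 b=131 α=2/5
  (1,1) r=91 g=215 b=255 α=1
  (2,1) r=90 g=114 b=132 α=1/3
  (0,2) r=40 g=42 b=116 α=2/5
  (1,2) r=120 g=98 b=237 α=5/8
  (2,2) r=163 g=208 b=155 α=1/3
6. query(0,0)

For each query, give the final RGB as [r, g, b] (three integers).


at x=2,y=1 over L1,L2:
L1 α=1/4: [235/4, 33, 43]
L2 α=4/7: [2593/28, 775/7, 725/7]
= [93, 111, 104]

query (0,0) [L1,L2,L3,L4] — begin 0,0,0
after L1 α=1: [154, 90, 40]
after L2 α=1: [73, 218, 173]
after L3 α=1/2: [123/2, 249/2, 200]
after L4 α=1/2: [571/4, 473/4, 204]
= [143, 118, 204]


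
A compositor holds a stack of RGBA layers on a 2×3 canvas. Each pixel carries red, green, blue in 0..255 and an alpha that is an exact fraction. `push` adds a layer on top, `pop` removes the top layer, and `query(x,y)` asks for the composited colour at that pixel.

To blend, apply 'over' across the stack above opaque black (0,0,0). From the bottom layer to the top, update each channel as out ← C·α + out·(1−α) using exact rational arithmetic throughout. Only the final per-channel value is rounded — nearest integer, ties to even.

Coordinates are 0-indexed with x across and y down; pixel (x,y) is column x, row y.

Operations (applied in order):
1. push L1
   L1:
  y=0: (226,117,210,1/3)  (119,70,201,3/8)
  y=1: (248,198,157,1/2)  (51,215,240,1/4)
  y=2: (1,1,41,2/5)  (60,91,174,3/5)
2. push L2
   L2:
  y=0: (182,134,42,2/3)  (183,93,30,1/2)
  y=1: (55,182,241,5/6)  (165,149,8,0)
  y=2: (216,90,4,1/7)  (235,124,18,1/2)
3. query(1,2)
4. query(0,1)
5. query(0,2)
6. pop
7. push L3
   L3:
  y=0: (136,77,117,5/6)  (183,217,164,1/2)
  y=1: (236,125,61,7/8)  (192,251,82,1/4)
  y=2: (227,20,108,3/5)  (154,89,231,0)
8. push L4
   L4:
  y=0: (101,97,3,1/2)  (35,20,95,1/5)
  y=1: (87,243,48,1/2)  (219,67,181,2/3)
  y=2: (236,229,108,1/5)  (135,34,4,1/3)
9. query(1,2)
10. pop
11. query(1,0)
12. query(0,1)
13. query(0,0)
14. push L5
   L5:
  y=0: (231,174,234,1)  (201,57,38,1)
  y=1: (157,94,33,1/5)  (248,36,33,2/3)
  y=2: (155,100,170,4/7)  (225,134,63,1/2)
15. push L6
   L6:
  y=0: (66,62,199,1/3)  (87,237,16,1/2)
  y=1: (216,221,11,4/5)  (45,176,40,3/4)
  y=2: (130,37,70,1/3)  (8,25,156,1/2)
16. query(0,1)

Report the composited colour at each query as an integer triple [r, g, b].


query (1,2) [L1,L2] — begin 0,0,0
+L1 (α=3/5) → [36, 273/5, 522/5]
+L2 (α=1/2) → [271/2, 893/10, 306/5]
= [136, 89, 61]

at x=0,y=1 over L1,L2:
L1 α=1/2: [124, 99, 157/2]
L2 α=5/6: [133/2, 1009/6, 2567/12]
= [66, 168, 214]

query (0,2) [L1,L2] — begin 0,0,0
+L1 (α=2/5) → [2/5, 2/5, 82/5]
+L2 (α=1/7) → [156/5, 66/5, 512/35]
→ [31, 13, 15]

query (1,2) [L1,L3,L4] — begin 0,0,0
+L1 (α=3/5) → [36, 273/5, 522/5]
+L3 (α=0) → [36, 273/5, 522/5]
+L4 (α=1/3) → [69, 716/15, 1064/15]
→ [69, 48, 71]

query (1,0) [L1,L3] — begin 0,0,0
after L1 α=3/8: [357/8, 105/4, 603/8]
after L3 α=1/2: [1821/16, 973/8, 1915/16]
= [114, 122, 120]

(0,1) stack=L1,L3; from [0,0,0]:
+L1 (α=1/2) → [124, 99, 157/2]
+L3 (α=7/8) → [222, 487/4, 1011/16]
= [222, 122, 63]

(0,0) stack=L1,L3; from [0,0,0]:
+L1 (α=1/3) → [226/3, 39, 70]
+L3 (α=5/6) → [1133/9, 212/3, 655/6]
→ [126, 71, 109]

query (0,1) [L1,L3,L5,L6] — begin 0,0,0
L1 α=1/2: [124, 99, 157/2]
L3 α=7/8: [222, 487/4, 1011/16]
L5 α=1/5: [209, 581/5, 1143/20]
L6 α=4/5: [1073/5, 5001/25, 2023/100]
→ [215, 200, 20]


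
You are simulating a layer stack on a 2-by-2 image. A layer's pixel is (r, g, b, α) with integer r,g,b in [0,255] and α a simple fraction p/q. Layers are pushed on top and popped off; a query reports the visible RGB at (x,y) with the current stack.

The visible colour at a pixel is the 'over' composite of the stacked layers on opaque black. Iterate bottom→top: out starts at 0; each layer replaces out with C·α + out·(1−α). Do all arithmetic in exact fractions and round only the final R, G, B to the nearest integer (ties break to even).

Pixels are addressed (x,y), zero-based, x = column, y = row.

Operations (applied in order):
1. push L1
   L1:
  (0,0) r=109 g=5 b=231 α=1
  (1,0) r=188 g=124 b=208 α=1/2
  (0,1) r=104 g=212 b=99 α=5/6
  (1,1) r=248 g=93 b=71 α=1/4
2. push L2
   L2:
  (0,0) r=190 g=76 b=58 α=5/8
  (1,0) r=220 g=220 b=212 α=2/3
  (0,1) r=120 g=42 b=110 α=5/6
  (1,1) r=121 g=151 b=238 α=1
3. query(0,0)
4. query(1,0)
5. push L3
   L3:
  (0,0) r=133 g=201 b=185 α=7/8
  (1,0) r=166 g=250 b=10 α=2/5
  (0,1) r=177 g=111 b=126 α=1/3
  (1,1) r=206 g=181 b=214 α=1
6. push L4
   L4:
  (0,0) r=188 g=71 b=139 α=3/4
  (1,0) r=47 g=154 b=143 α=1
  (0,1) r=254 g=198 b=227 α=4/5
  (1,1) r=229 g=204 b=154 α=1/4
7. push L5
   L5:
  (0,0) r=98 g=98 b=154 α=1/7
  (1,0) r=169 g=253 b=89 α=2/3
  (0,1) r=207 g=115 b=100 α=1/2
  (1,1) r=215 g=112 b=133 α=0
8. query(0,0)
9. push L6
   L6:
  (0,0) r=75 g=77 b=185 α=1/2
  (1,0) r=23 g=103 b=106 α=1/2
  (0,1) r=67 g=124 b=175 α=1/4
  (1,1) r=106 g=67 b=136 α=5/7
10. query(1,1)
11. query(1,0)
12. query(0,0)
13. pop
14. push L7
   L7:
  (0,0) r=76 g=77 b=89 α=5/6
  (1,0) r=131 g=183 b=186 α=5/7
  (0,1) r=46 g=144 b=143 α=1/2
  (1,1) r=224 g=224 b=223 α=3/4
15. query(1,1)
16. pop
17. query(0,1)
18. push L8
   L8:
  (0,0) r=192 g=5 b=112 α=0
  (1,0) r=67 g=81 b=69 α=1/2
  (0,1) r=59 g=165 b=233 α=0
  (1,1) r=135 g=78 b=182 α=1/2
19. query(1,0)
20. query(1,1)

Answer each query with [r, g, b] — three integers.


(0,0) stack=L1,L2; from [0,0,0]:
L1 α=1: [109, 5, 231]
L2 α=5/8: [1277/8, 395/8, 983/8]
→ [160, 49, 123]

(1,0) stack=L1,L2; from [0,0,0]:
L1 α=1/2: [94, 62, 104]
L2 α=2/3: [178, 502/3, 176]
rounded: [178, 167, 176]

query (0,0) [L1,L2,L3,L4,L5] — begin 0,0,0
L1 α=1: [109, 5, 231]
L2 α=5/8: [1277/8, 395/8, 983/8]
L3 α=7/8: [8725/64, 11651/64, 11343/64]
L4 α=3/4: [44821/256, 25283/256, 38031/256]
L5 α=1/7: [21001/128, 88393/896, 19115/128]
→ [164, 99, 149]

query (1,1) [L1,L2,L3,L4,L5,L6] — begin 0,0,0
L1 α=1/4: [62, 93/4, 71/4]
L2 α=1: [121, 151, 238]
L3 α=1: [206, 181, 214]
L4 α=1/4: [847/4, 747/4, 199]
L5 α=0: [847/4, 747/4, 199]
L6 α=5/7: [1907/14, 1417/14, 154]
rounded: [136, 101, 154]

query (1,0) [L1,L2,L3,L4,L5,L6] — begin 0,0,0
L1 α=1/2: [94, 62, 104]
L2 α=2/3: [178, 502/3, 176]
L3 α=2/5: [866/5, 1002/5, 548/5]
L4 α=1: [47, 154, 143]
L5 α=2/3: [385/3, 220, 107]
L6 α=1/2: [227/3, 323/2, 213/2]
→ [76, 162, 106]

at x=0,y=0 over L1,L2,L3,L4,L5,L6:
L1 α=1: [109, 5, 231]
L2 α=5/8: [1277/8, 395/8, 983/8]
L3 α=7/8: [8725/64, 11651/64, 11343/64]
L4 α=3/4: [44821/256, 25283/256, 38031/256]
L5 α=1/7: [21001/128, 88393/896, 19115/128]
L6 α=1/2: [30601/256, 157385/1792, 42795/256]
→ [120, 88, 167]

(1,1) stack=L1,L2,L3,L4,L5,L7; from [0,0,0]:
L1 α=1/4: [62, 93/4, 71/4]
L2 α=1: [121, 151, 238]
L3 α=1: [206, 181, 214]
L4 α=1/4: [847/4, 747/4, 199]
L5 α=0: [847/4, 747/4, 199]
L7 α=3/4: [3535/16, 3435/16, 217]
→ [221, 215, 217]

(0,1) stack=L1,L2,L3,L4,L5; from [0,0,0]:
L1 α=5/6: [260/3, 530/3, 165/2]
L2 α=5/6: [1030/9, 580/9, 1265/12]
L3 α=1/3: [3653/27, 2159/27, 2021/18]
L4 α=4/5: [6217/27, 23543/135, 3673/18]
L5 α=1/2: [5903/27, 19534/135, 5473/36]
= [219, 145, 152]

(1,0) stack=L1,L2,L3,L4,L5,L8; from [0,0,0]:
+L1 (α=1/2) → [94, 62, 104]
+L2 (α=2/3) → [178, 502/3, 176]
+L3 (α=2/5) → [866/5, 1002/5, 548/5]
+L4 (α=1) → [47, 154, 143]
+L5 (α=2/3) → [385/3, 220, 107]
+L8 (α=1/2) → [293/3, 301/2, 88]
= [98, 150, 88]

(1,1) stack=L1,L2,L3,L4,L5,L8; from [0,0,0]:
after L1 α=1/4: [62, 93/4, 71/4]
after L2 α=1: [121, 151, 238]
after L3 α=1: [206, 181, 214]
after L4 α=1/4: [847/4, 747/4, 199]
after L5 α=0: [847/4, 747/4, 199]
after L8 α=1/2: [1387/8, 1059/8, 381/2]
= [173, 132, 190]


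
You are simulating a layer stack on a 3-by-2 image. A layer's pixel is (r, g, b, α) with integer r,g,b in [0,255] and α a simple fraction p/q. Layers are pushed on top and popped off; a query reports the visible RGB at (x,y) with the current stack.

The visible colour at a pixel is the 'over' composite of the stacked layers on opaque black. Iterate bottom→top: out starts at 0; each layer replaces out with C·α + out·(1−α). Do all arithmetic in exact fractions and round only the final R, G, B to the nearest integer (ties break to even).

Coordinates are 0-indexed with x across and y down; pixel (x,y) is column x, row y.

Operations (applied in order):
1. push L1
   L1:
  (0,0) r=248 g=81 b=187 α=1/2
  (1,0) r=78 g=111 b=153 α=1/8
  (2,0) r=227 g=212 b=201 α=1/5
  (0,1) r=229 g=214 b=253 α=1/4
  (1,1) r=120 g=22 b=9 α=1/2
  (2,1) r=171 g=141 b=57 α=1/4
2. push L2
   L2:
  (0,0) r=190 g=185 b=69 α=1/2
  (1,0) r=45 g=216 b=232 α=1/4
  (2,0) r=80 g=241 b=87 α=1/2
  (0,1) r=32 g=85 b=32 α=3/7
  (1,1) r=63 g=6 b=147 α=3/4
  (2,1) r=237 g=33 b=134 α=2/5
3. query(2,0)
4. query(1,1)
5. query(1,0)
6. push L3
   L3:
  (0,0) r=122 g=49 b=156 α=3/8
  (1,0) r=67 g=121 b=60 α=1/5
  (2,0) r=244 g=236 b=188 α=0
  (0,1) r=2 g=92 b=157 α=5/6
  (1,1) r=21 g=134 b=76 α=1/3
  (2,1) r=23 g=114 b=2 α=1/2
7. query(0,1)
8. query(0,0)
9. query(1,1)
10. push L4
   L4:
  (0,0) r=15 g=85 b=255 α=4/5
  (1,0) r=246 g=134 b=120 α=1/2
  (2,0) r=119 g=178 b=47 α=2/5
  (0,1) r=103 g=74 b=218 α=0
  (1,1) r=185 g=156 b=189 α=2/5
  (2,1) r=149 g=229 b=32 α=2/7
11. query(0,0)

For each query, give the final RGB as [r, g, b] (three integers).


(2,0) stack=L1,L2; from [0,0,0]:
+L1 (α=1/5) → [227/5, 212/5, 201/5]
+L2 (α=1/2) → [627/10, 1417/10, 318/5]
= [63, 142, 64]

(1,1) stack=L1,L2; from [0,0,0]:
after L1 α=1/2: [60, 11, 9/2]
after L2 α=3/4: [249/4, 29/4, 891/8]
= [62, 7, 111]

at x=1,y=0 over L1,L2:
L1 α=1/8: [39/4, 111/8, 153/8]
L2 α=1/4: [297/16, 2061/32, 2315/32]
rounded: [19, 64, 72]

query (0,1) [L1,L2,L3] — begin 0,0,0
L1 α=1/4: [229/4, 107/2, 253/4]
L2 α=3/7: [325/7, 67, 349/7]
L3 α=5/6: [395/42, 527/6, 974/7]
rounded: [9, 88, 139]

at x=0,y=0 over L1,L2,L3:
after L1 α=1/2: [124, 81/2, 187/2]
after L2 α=1/2: [157, 451/4, 325/4]
after L3 α=3/8: [1151/8, 2843/32, 3497/32]
= [144, 89, 109]

at x=1,y=1 over L1,L2,L3:
after L1 α=1/2: [60, 11, 9/2]
after L2 α=3/4: [249/4, 29/4, 891/8]
after L3 α=1/3: [97/2, 99/2, 1195/12]
rounded: [48, 50, 100]

query (0,0) [L1,L2,L3,L4] — begin 0,0,0
L1 α=1/2: [124, 81/2, 187/2]
L2 α=1/2: [157, 451/4, 325/4]
L3 α=3/8: [1151/8, 2843/32, 3497/32]
L4 α=4/5: [1631/40, 13723/160, 36137/160]
= [41, 86, 226]


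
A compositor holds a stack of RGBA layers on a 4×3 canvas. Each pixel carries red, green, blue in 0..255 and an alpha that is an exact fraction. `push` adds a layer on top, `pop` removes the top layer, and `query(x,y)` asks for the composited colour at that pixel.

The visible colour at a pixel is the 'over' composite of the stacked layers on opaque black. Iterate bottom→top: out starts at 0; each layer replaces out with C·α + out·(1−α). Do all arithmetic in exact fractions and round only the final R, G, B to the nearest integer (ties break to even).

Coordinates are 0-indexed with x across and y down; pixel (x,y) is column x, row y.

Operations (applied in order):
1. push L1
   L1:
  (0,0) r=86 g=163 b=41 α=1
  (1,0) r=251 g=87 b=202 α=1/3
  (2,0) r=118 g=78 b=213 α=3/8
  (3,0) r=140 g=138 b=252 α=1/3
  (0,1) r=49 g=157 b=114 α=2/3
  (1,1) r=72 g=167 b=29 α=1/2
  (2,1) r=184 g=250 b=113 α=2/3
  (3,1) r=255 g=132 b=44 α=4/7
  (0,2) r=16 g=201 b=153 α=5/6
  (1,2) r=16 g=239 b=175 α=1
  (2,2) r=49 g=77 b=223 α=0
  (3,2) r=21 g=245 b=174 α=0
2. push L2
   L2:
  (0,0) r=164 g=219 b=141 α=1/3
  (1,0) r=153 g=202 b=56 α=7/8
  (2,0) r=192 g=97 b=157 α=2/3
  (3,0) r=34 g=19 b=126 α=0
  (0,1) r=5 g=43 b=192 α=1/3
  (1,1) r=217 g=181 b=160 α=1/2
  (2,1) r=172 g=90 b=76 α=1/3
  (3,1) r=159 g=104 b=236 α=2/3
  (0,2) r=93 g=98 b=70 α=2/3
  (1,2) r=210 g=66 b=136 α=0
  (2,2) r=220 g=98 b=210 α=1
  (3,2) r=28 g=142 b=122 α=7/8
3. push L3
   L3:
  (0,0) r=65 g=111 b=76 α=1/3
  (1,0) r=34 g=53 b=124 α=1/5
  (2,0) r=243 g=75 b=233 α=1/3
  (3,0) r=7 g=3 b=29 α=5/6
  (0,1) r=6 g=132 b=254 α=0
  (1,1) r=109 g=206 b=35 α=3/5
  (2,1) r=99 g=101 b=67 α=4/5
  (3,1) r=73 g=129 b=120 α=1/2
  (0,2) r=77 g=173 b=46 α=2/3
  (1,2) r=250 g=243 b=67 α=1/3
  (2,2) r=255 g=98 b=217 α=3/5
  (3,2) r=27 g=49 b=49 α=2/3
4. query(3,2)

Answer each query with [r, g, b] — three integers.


query (3,2) [L1,L2,L3] — begin 0,0,0
+L1 (α=0) → [0, 0, 0]
+L2 (α=7/8) → [49/2, 497/4, 427/4]
+L3 (α=2/3) → [157/6, 889/12, 273/4]
rounded: [26, 74, 68]


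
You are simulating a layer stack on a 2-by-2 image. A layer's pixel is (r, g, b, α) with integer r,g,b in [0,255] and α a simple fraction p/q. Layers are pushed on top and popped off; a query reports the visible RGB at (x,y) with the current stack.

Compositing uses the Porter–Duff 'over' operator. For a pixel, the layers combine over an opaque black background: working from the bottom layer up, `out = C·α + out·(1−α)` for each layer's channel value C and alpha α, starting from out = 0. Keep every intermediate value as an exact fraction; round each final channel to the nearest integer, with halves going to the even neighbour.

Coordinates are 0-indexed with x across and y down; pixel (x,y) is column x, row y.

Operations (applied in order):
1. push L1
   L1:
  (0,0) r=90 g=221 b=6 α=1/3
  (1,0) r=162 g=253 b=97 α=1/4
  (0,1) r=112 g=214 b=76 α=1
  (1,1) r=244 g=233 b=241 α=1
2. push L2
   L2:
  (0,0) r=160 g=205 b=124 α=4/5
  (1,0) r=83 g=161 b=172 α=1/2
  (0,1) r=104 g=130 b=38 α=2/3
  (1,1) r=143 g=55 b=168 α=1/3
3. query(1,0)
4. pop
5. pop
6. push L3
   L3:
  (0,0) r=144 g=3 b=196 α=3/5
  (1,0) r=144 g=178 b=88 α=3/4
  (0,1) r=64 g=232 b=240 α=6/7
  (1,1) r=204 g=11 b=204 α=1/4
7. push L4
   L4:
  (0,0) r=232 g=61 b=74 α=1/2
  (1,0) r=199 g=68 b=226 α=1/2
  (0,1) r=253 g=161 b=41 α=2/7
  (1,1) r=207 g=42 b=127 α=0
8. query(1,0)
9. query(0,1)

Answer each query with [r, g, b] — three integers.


query (1,0) [L1,L2] — begin 0,0,0
after L1 α=1/4: [81/2, 253/4, 97/4]
after L2 α=1/2: [247/4, 897/8, 785/8]
= [62, 112, 98]

at x=1,y=0 over L3,L4:
+L3 (α=3/4) → [108, 267/2, 66]
+L4 (α=1/2) → [307/2, 403/4, 146]
rounded: [154, 101, 146]

at x=0,y=1 over L3,L4:
after L3 α=6/7: [384/7, 1392/7, 1440/7]
after L4 α=2/7: [5462/49, 9214/49, 7774/49]
rounded: [111, 188, 159]


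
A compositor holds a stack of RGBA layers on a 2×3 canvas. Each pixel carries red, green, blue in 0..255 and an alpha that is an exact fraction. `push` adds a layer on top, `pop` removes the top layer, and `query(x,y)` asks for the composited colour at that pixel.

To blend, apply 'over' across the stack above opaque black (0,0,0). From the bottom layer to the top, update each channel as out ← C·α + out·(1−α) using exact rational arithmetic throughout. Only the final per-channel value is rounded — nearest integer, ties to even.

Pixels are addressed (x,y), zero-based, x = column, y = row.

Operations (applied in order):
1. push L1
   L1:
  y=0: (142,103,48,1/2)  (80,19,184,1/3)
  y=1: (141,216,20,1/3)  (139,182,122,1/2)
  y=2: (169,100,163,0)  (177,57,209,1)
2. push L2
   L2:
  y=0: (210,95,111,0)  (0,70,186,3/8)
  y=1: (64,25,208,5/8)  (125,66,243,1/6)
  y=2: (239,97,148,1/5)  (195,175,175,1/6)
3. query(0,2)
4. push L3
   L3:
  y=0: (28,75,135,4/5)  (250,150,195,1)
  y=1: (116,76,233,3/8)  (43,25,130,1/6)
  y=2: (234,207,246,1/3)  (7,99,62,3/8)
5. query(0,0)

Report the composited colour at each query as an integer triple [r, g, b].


at x=0,y=2 over L1,L2:
+L1 (α=0) → [0, 0, 0]
+L2 (α=1/5) → [239/5, 97/5, 148/5]
rounded: [48, 19, 30]

query (0,0) [L1,L2,L3] — begin 0,0,0
L1 α=1/2: [71, 103/2, 24]
L2 α=0: [71, 103/2, 24]
L3 α=4/5: [183/5, 703/10, 564/5]
rounded: [37, 70, 113]


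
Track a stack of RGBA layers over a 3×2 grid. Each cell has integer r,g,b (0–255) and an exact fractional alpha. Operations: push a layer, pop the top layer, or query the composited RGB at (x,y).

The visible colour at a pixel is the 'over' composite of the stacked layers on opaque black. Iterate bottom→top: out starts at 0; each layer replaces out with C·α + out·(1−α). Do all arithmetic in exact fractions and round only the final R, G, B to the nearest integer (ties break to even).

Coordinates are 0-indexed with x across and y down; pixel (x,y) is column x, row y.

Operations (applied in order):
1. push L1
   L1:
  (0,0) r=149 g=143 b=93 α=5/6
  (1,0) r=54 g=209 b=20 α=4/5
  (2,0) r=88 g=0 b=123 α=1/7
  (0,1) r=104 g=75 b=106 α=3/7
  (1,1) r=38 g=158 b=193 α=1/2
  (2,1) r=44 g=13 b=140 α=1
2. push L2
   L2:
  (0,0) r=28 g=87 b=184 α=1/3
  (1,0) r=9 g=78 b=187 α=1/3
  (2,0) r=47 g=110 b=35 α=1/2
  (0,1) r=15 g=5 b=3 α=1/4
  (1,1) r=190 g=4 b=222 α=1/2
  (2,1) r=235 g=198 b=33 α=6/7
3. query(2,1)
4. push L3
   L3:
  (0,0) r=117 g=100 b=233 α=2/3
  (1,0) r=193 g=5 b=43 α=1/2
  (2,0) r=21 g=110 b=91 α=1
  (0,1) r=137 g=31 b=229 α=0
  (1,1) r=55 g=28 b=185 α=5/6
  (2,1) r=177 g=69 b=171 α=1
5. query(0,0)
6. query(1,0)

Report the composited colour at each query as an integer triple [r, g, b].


(2,1) stack=L1,L2; from [0,0,0]:
after L1 α=1: [44, 13, 140]
after L2 α=6/7: [1454/7, 1201/7, 338/7]
→ [208, 172, 48]

(0,0) stack=L1,L2,L3; from [0,0,0]:
L1 α=5/6: [745/6, 715/6, 155/2]
L2 α=1/3: [829/9, 976/9, 113]
L3 α=2/3: [2935/27, 2776/27, 193]
= [109, 103, 193]

query (1,0) [L1,L2,L3] — begin 0,0,0
L1 α=4/5: [216/5, 836/5, 16]
L2 α=1/3: [159/5, 2062/15, 73]
L3 α=1/2: [562/5, 2137/30, 58]
rounded: [112, 71, 58]


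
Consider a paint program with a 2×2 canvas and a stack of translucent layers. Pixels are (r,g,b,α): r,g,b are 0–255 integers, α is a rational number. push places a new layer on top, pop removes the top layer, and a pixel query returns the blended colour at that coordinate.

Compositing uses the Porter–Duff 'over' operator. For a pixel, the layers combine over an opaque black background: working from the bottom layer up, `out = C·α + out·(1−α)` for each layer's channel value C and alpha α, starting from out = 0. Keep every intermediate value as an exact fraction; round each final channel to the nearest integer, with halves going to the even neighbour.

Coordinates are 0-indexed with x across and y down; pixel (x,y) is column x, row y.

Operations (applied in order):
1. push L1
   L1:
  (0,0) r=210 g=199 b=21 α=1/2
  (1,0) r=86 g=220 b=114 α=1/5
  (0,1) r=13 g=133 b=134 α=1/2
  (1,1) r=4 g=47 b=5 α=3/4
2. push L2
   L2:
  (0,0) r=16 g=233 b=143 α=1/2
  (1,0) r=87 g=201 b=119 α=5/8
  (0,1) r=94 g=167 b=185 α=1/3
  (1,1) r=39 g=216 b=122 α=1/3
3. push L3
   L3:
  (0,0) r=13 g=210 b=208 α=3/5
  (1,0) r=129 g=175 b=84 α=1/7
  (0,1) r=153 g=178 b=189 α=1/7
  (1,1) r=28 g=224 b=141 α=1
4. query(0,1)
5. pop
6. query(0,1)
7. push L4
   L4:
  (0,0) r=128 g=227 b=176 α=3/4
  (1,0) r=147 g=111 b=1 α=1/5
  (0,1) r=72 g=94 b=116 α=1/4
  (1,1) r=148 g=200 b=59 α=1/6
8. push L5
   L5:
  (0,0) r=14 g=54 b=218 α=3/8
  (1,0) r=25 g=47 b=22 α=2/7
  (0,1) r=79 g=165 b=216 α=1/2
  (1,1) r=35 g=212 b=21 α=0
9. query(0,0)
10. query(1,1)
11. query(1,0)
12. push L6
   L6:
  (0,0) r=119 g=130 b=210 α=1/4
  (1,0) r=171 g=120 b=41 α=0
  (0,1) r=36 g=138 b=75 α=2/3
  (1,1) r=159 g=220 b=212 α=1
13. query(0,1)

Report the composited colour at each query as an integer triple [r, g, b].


(0,1) stack=L1,L2,L3; from [0,0,0]:
+L1 (α=1/2) → [13/2, 133/2, 67]
+L2 (α=1/3) → [107/3, 100, 319/3]
+L3 (α=1/7) → [367/7, 778/7, 827/7]
rounded: [52, 111, 118]

(0,1) stack=L1,L2; from [0,0,0]:
after L1 α=1/2: [13/2, 133/2, 67]
after L2 α=1/3: [107/3, 100, 319/3]
rounded: [36, 100, 106]

at x=0,y=0 over L1,L2,L4,L5:
after L1 α=1/2: [105, 199/2, 21/2]
after L2 α=1/2: [121/2, 665/4, 307/4]
after L4 α=3/4: [889/8, 3389/16, 2419/16]
after L5 α=3/8: [4781/64, 19537/128, 22559/128]
→ [75, 153, 176]

at x=1,y=1 over L1,L2,L4,L5:
L1 α=3/4: [3, 141/4, 15/4]
L2 α=1/3: [15, 191/2, 259/6]
L4 α=1/6: [223/6, 1355/12, 1649/36]
L5 α=0: [223/6, 1355/12, 1649/36]
→ [37, 113, 46]

(1,0) stack=L1,L2,L4,L5; from [0,0,0]:
after L1 α=1/5: [86/5, 44, 114/5]
after L2 α=5/8: [2433/40, 1137/8, 3317/40]
after L4 α=1/5: [3903/50, 1359/10, 3327/50]
after L5 α=2/7: [629/10, 221/2, 3767/70]
= [63, 110, 54]

(0,1) stack=L1,L2,L4,L5,L6; from [0,0,0]:
+L1 (α=1/2) → [13/2, 133/2, 67]
+L2 (α=1/3) → [107/3, 100, 319/3]
+L4 (α=1/4) → [179/4, 197/2, 435/4]
+L5 (α=1/2) → [495/8, 527/4, 1299/8]
+L6 (α=2/3) → [357/8, 1631/12, 833/8]
rounded: [45, 136, 104]


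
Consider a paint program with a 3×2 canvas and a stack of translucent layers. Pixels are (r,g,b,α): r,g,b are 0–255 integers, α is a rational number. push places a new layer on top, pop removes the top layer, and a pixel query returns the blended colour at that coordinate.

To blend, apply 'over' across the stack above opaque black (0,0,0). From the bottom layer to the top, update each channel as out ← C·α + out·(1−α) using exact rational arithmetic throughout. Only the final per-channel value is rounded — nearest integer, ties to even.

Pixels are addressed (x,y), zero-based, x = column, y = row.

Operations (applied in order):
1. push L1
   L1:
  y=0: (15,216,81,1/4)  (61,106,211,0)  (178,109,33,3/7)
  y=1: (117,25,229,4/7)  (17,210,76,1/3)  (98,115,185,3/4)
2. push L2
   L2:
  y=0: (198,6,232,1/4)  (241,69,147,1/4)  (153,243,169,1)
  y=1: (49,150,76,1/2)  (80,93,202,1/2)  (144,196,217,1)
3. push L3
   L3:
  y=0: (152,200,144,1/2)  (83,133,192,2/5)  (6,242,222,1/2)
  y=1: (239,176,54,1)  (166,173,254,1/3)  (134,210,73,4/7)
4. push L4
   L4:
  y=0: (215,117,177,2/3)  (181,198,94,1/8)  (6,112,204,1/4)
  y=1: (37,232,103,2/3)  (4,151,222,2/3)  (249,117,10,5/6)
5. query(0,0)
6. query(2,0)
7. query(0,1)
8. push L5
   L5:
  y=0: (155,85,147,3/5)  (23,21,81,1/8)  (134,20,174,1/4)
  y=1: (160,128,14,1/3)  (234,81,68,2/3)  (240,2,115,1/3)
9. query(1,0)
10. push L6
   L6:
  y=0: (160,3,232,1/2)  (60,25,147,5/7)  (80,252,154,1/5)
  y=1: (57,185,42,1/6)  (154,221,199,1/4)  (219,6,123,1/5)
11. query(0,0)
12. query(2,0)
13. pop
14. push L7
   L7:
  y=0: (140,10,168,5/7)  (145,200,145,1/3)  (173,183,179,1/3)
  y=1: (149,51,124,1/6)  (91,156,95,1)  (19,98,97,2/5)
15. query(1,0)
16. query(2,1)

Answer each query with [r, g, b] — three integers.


at x=0,y=0 over L1,L2,L3,L4:
+L1 (α=1/4) → [15/4, 54, 81/4]
+L2 (α=1/4) → [837/16, 42, 1171/16]
+L3 (α=1/2) → [3269/32, 121, 3475/32]
+L4 (α=2/3) → [17029/96, 355/3, 14803/96]
rounded: [177, 118, 154]

(2,0) stack=L1,L2,L3,L4; from [0,0,0]:
after L1 α=3/7: [534/7, 327/7, 99/7]
after L2 α=1: [153, 243, 169]
after L3 α=1/2: [159/2, 485/2, 391/2]
after L4 α=1/4: [489/8, 1679/8, 1581/8]
= [61, 210, 198]

query (0,1) [L1,L2,L3,L4] — begin 0,0,0
+L1 (α=4/7) → [468/7, 100/7, 916/7]
+L2 (α=1/2) → [811/14, 575/7, 724/7]
+L3 (α=1) → [239, 176, 54]
+L4 (α=2/3) → [313/3, 640/3, 260/3]
→ [104, 213, 87]

at x=1,y=0 over L1,L2,L3,L4,L5:
+L1 (α=0) → [0, 0, 0]
+L2 (α=1/4) → [241/4, 69/4, 147/4]
+L3 (α=2/5) → [1387/20, 1271/20, 1977/20]
+L4 (α=1/8) → [13329/160, 12857/160, 15719/160]
+L5 (α=1/8) → [96983/1280, 93359/1280, 122993/1280]
→ [76, 73, 96]

query (0,0) [L1,L2,L3,L4,L5,L6] — begin 0,0,0
+L1 (α=1/4) → [15/4, 54, 81/4]
+L2 (α=1/4) → [837/16, 42, 1171/16]
+L3 (α=1/2) → [3269/32, 121, 3475/32]
+L4 (α=2/3) → [17029/96, 355/3, 14803/96]
+L5 (α=3/5) → [39349/240, 295/3, 35971/240]
+L6 (α=1/2) → [77749/480, 152/3, 91651/480]
= [162, 51, 191]

(2,0) stack=L1,L2,L3,L4,L5,L6; from [0,0,0]:
+L1 (α=3/7) → [534/7, 327/7, 99/7]
+L2 (α=1) → [153, 243, 169]
+L3 (α=1/2) → [159/2, 485/2, 391/2]
+L4 (α=1/4) → [489/8, 1679/8, 1581/8]
+L5 (α=1/4) → [2539/32, 5197/32, 6135/32]
+L6 (α=1/5) → [3179/40, 7213/40, 7367/40]
= [79, 180, 184]

(1,0) stack=L1,L2,L3,L4,L5,L7; from [0,0,0]:
after L1 α=0: [0, 0, 0]
after L2 α=1/4: [241/4, 69/4, 147/4]
after L3 α=2/5: [1387/20, 1271/20, 1977/20]
after L4 α=1/8: [13329/160, 12857/160, 15719/160]
after L5 α=1/8: [96983/1280, 93359/1280, 122993/1280]
after L7 α=1/3: [63261/640, 221359/1920, 71931/640]
rounded: [99, 115, 112]

(2,1) stack=L1,L2,L3,L4,L5,L7; from [0,0,0]:
+L1 (α=3/4) → [147/2, 345/4, 555/4]
+L2 (α=1) → [144, 196, 217]
+L3 (α=4/7) → [968/7, 204, 943/7]
+L4 (α=5/6) → [9683/42, 263/2, 431/14]
+L5 (α=1/3) → [14723/63, 265/3, 412/7]
+L7 (α=2/5) → [15521/105, 461/5, 2594/35]
→ [148, 92, 74]
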